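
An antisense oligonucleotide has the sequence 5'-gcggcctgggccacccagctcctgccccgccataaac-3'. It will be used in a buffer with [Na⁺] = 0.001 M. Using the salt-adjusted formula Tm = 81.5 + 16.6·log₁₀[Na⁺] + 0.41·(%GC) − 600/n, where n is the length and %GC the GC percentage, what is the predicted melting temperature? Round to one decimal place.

Length n = 37. Scanning the sequence gives T=4, G=9, C=18, A=6.
G+C = 27, so %GC = 27/37 × 100 = 72.973%
Salt term: 16.6 × (-3) = -49.8
GC term: 0.41 × 72.973 = 29.919; length term: −600/37 = −16.216
Tm = 81.5 + (-49.8) + 29.919 − 16.216 = 45.403 → 45.4°C

45.4°C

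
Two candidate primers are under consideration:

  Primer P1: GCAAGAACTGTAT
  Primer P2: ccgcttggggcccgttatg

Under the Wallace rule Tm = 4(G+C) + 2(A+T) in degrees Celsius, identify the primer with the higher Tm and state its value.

Primer P1: A+T=8, G+C=5 → Tm = 2(8)+4(5) = 36°C
Primer P2: A+T=6, G+C=13 → Tm = 2(6)+4(13) = 64°C
36°C vs 64°C → primer P2 is higher.

Primer P2, 64°C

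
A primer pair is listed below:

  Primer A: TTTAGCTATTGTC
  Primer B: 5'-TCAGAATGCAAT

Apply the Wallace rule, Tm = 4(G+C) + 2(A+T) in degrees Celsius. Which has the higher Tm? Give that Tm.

Primer A, 34°C

Primer A: A+T=9, G+C=4 → Tm = 2(9)+4(4) = 34°C
Primer B: A+T=8, G+C=4 → Tm = 2(8)+4(4) = 32°C
34°C vs 32°C → primer A is higher.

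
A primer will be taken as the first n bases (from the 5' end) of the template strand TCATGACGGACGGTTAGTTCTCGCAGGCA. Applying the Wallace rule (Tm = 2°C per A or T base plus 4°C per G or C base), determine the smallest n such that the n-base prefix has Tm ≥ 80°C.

n = 26

First 25 bases: TCATGACGGACGGTTAGTTCTCGCA → Tm = 76°C (< 80°C)
First 26 bases: TCATGACGGACGGTTAGTTCTCGCAG → Tm = 80°C (≥ 80°C)
Each additional base adds 2°C (A/T) or 4°C (G/C), so Tm is non-decreasing in n; n = 26 is the first length to reach 80°C.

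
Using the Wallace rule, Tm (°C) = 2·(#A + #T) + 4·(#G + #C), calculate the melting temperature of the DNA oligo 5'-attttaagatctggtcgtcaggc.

66°C

Base counts: A=5, T=8, C=4, G=6
A+T = 13, G+C = 10
Tm = 2×13 + 4×10 = 66°C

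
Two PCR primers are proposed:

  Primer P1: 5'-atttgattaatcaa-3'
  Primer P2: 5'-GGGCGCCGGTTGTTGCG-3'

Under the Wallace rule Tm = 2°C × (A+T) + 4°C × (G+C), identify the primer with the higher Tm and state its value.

Primer P2, 60°C

Primer P1: A+T=12, G+C=2 → Tm = 2(12)+4(2) = 32°C
Primer P2: A+T=4, G+C=13 → Tm = 2(4)+4(13) = 60°C
32°C vs 60°C → primer P2 is higher.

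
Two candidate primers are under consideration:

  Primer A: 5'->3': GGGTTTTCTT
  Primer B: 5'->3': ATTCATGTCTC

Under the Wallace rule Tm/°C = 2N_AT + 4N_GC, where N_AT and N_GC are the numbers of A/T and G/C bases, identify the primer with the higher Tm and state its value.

Primer A: A+T=6, G+C=4 → Tm = 2(6)+4(4) = 28°C
Primer B: A+T=7, G+C=4 → Tm = 2(7)+4(4) = 30°C
28°C vs 30°C → primer B is higher.

Primer B, 30°C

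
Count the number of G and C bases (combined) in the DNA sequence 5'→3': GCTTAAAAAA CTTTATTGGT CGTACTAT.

Base counts: A=9, T=11, C=4, G=4
G+C = 4 + 4 = 8

8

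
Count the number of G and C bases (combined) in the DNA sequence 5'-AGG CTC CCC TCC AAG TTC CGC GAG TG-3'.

17

Scanning the sequence gives A=4, T=5, C=10, G=7.
G+C = 7 + 10 = 17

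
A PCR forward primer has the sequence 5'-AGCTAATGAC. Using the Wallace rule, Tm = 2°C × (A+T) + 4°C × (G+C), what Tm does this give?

Counting bases: C=2, G=2, T=2, A=4
AT pairs contribute 6, GC pairs contribute 4.
Tm = 4·4 + 2·6 = 16 + 12 = 28°C

28°C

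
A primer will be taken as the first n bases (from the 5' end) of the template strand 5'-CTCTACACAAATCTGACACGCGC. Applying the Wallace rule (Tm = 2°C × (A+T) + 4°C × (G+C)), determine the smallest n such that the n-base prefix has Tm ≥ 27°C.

First 9 bases: CTCTACACA → Tm = 26°C (< 27°C)
First 10 bases: CTCTACACAA → Tm = 28°C (≥ 27°C)
Since every base adds ≥2°C, Tm only increases with n, so the threshold is first crossed at n = 10.

n = 10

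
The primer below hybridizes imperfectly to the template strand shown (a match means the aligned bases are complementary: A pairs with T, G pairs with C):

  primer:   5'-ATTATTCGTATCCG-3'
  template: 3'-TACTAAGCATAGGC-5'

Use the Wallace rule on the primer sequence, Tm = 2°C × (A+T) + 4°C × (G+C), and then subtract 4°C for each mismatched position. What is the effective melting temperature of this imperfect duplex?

34°C

Primer base counts: A=3, T=6, G=2, C=3 → A+T=9, G+C=5
Perfect-match Tm = 2(9) + 4(5) = 18 + 20 = 38°C
Mismatches (positions where the bases are not complementary): 1 (at position 3)
Effective Tm = 38 − 1×4 = 38 − 4 = 34°C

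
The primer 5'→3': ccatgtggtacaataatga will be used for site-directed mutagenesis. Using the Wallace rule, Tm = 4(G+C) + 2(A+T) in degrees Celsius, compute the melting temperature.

Base counts: C=3, T=5, A=7, G=4
AT pairs contribute 12, GC pairs contribute 7.
Tm = 4·7 + 2·12 = 28 + 24 = 52°C

52°C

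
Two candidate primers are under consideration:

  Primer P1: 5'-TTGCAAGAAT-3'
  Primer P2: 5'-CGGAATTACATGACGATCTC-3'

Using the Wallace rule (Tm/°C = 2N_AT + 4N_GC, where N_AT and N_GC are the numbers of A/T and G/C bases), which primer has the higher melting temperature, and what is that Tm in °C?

Primer P2, 58°C

Primer P1: A+T=7, G+C=3 → Tm = 2(7)+4(3) = 26°C
Primer P2: A+T=11, G+C=9 → Tm = 2(11)+4(9) = 58°C
26°C vs 58°C → primer P2 is higher.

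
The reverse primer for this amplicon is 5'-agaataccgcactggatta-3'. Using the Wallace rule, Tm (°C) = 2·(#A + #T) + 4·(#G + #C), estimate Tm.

Scanning the sequence gives G=4, A=7, C=4, T=4.
A+T = 11, G+C = 8
Tm = 2×11 + 4×8 = 54°C

54°C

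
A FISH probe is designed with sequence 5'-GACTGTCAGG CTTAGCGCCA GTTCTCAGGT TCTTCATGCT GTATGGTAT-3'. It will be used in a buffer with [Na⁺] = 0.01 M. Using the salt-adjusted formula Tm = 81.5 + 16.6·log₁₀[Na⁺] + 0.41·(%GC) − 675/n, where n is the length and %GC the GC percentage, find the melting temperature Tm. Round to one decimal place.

54.6°C

Length n = 49. Base counts: C=11, G=13, T=17, A=8
G+C = 24, so %GC = 24/49 × 100 = 48.98%
Salt term: 16.6 × (-2) = -33.2
GC term: 0.41 × 48.98 = 20.082; length term: −675/49 = −13.776
Tm = 81.5 + (-33.2) + 20.082 − 13.776 = 54.606 → 54.6°C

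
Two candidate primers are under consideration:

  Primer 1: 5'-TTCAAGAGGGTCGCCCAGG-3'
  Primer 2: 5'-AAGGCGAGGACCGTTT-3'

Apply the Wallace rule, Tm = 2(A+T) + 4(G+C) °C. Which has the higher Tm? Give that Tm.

Primer 1: A+T=7, G+C=12 → Tm = 2(7)+4(12) = 62°C
Primer 2: A+T=7, G+C=9 → Tm = 2(7)+4(9) = 50°C
62°C vs 50°C → primer 1 is higher.

Primer 1, 62°C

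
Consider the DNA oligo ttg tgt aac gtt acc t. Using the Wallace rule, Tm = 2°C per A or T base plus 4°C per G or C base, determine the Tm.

Counting bases: C=3, A=3, G=3, T=7
A+T = 10, G+C = 6
Tm = 2(10) + 4(6) = 20 + 24 = 44°C

44°C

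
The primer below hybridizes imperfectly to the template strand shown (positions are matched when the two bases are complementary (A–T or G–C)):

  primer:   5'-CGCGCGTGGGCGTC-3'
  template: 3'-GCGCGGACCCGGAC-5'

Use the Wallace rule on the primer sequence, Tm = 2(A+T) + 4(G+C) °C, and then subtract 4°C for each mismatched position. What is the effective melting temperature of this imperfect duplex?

Primer base counts: A=0, T=2, G=7, C=5 → A+T=2, G+C=12
Perfect-match Tm = 2(2) + 4(12) = 4 + 48 = 52°C
Mismatches (positions where the bases are not complementary): 3 (at positions 6, 12, 14)
Effective Tm = 52 − 3×4 = 52 − 12 = 40°C

40°C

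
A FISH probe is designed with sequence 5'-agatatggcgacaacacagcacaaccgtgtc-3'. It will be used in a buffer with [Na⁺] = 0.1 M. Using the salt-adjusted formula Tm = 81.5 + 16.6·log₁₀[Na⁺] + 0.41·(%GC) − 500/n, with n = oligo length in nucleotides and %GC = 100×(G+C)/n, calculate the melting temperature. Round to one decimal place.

Length n = 31. Scanning the sequence gives A=11, T=4, C=9, G=7.
G+C = 16, so %GC = 16/31 × 100 = 51.613%
Salt term: 16.6 × (-1) = -16.6
GC term: 0.41 × 51.613 = 21.161; length term: −500/31 = −16.129
Tm = 81.5 + (-16.6) + 21.161 − 16.129 = 69.932 → 69.9°C

69.9°C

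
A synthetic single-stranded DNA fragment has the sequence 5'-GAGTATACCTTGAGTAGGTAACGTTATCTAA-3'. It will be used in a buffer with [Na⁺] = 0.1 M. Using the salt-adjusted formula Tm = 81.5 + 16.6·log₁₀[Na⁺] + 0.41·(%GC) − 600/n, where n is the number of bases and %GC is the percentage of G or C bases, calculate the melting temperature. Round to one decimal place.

Length n = 31. T=10, C=4, G=7, A=10
G+C = 11, so %GC = 11/31 × 100 = 35.484%
Salt term: 16.6 × (-1) = -16.6
GC term: 0.41 × 35.484 = 14.548; length term: −600/31 = −19.355
Tm = 81.5 + (-16.6) + 14.548 − 19.355 = 60.093 → 60.1°C

60.1°C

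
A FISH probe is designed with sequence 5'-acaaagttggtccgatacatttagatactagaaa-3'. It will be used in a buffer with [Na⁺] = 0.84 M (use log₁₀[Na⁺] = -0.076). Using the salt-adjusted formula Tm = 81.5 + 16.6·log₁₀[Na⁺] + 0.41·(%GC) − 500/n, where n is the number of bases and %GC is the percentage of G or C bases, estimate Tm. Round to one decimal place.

78.8°C

Length n = 34. G=6, A=14, T=9, C=5
G+C = 11, so %GC = 11/34 × 100 = 32.353%
Salt term: 16.6 × (-0.076) = -1.262
GC term: 0.41 × 32.353 = 13.265; length term: −500/34 = −14.706
Tm = 81.5 + (-1.262) + 13.265 − 14.706 = 78.797 → 78.8°C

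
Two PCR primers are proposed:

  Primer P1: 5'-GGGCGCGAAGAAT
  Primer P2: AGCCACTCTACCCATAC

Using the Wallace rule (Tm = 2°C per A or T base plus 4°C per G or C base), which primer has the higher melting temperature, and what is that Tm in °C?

Primer P2, 52°C

Primer P1: A+T=5, G+C=8 → Tm = 2(5)+4(8) = 42°C
Primer P2: A+T=8, G+C=9 → Tm = 2(8)+4(9) = 52°C
42°C vs 52°C → primer P2 is higher.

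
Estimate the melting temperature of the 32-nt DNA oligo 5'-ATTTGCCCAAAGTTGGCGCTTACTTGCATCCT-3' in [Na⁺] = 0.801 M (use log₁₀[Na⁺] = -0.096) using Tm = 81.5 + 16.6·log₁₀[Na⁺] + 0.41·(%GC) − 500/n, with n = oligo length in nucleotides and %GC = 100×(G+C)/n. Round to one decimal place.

83.5°C

Length n = 32. Scanning the sequence gives A=6, C=9, T=11, G=6.
G+C = 15, so %GC = 15/32 × 100 = 46.875%
Salt term: 16.6 × (-0.096) = -1.594
GC term: 0.41 × 46.875 = 19.219; length term: −500/32 = −15.625
Tm = 81.5 + (-1.594) + 19.219 − 15.625 = 83.5 → 83.5°C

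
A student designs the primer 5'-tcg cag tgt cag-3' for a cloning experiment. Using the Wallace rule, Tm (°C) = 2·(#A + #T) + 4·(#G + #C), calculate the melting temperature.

Scanning the sequence gives T=3, C=3, A=2, G=4.
AT pairs contribute 5, GC pairs contribute 7.
Tm = 2(5) + 4(7) = 10 + 28 = 38°C

38°C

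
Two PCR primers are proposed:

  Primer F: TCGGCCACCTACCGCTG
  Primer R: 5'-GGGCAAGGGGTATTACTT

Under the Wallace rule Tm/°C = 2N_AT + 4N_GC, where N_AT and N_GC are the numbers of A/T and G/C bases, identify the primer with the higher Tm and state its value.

Primer F, 58°C

Primer F: A+T=5, G+C=12 → Tm = 2(5)+4(12) = 58°C
Primer R: A+T=9, G+C=9 → Tm = 2(9)+4(9) = 54°C
58°C vs 54°C → primer F is higher.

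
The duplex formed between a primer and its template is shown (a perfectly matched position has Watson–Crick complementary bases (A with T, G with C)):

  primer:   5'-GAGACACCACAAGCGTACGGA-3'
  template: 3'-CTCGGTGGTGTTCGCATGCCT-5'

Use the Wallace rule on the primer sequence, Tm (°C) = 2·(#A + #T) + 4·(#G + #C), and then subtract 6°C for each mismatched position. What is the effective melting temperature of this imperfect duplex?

60°C

Primer base counts: A=8, T=1, G=6, C=6 → A+T=9, G+C=12
Perfect-match Tm = 2(9) + 4(12) = 18 + 48 = 66°C
Mismatches (positions where the bases are not complementary): 1 (at position 4)
Effective Tm = 66 − 1×6 = 66 − 6 = 60°C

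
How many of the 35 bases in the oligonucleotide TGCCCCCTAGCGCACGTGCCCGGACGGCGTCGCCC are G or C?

Scanning the sequence gives A=3, T=4, C=17, G=11.
G+C = 11 + 17 = 28

28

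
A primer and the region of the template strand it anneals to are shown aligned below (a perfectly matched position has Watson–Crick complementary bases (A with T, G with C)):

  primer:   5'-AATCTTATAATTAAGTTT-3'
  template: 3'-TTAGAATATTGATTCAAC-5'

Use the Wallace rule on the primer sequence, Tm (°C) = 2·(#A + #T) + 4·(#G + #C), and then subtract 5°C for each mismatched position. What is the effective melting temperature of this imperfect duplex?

Primer base counts: A=7, T=9, G=1, C=1 → A+T=16, G+C=2
Perfect-match Tm = 2(16) + 4(2) = 32 + 8 = 40°C
Mismatches (positions where the bases are not complementary): 2 (at positions 11, 18)
Effective Tm = 40 − 2×5 = 40 − 10 = 30°C

30°C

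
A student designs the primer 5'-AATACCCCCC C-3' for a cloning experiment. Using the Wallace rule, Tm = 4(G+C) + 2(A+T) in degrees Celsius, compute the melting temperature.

36°C

C=7, A=3, G=0, T=1
A+T = 4, G+C = 7
Tm = 4·7 + 2·4 = 28 + 8 = 36°C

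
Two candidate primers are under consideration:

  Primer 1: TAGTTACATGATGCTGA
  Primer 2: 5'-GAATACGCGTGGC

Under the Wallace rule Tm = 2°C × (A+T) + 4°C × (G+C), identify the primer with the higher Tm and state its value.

Primer 1: A+T=11, G+C=6 → Tm = 2(11)+4(6) = 46°C
Primer 2: A+T=5, G+C=8 → Tm = 2(5)+4(8) = 42°C
46°C vs 42°C → primer 1 is higher.

Primer 1, 46°C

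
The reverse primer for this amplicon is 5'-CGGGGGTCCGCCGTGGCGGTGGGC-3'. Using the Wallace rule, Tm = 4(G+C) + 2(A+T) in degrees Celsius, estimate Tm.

90°C

A=0, G=14, C=7, T=3
A+T = 3, G+C = 21
Tm = 4·21 + 2·3 = 84 + 6 = 90°C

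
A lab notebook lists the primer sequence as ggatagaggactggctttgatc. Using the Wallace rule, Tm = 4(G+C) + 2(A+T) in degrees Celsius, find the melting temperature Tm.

Scanning the sequence gives A=5, T=6, G=8, C=3.
AT pairs contribute 11, GC pairs contribute 11.
Tm = 2(11) + 4(11) = 22 + 44 = 66°C

66°C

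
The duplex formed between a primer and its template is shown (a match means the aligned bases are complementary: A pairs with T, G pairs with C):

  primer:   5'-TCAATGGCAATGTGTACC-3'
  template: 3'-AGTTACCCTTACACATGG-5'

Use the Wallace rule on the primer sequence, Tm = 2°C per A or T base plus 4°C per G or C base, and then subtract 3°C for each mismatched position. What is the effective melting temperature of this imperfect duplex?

Primer base counts: A=5, T=5, G=4, C=4 → A+T=10, G+C=8
Perfect-match Tm = 2(10) + 4(8) = 20 + 32 = 52°C
Mismatches (positions where the bases are not complementary): 1 (at position 8)
Effective Tm = 52 − 1×3 = 52 − 3 = 49°C

49°C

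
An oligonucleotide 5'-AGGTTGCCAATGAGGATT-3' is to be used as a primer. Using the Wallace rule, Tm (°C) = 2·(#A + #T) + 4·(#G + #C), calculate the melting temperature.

52°C

T=5, C=2, A=5, G=6
A+T = 10, G+C = 8
Tm = 2×10 + 4×8 = 52°C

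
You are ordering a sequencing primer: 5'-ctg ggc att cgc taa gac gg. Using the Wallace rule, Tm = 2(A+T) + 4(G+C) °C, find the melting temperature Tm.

T=4, A=4, C=5, G=7
So N_AT = 8 and N_GC = 12.
Tm = 2(8) + 4(12) = 16 + 48 = 64°C

64°C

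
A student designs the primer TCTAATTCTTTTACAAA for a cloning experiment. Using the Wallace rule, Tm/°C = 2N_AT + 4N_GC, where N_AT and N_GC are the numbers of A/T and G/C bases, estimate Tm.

40°C

Counting bases: T=8, A=6, C=3, G=0
So N_AT = 14 and N_GC = 3.
Tm = 2(14) + 4(3) = 28 + 12 = 40°C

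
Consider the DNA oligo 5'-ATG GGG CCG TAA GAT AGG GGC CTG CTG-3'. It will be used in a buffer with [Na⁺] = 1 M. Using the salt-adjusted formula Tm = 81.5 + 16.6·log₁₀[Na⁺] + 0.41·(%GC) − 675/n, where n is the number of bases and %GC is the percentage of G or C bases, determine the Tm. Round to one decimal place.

82.3°C

Length n = 27. Base counts: C=5, G=12, T=5, A=5
G+C = 17, so %GC = 17/27 × 100 = 62.963%
Salt term: 16.6 × (0) = 0
GC term: 0.41 × 62.963 = 25.815; length term: −675/27 = −25
Tm = 81.5 + (0) + 25.815 − 25 = 82.315 → 82.3°C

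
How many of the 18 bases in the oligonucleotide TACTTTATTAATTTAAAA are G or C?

1

C=1, G=0, A=8, T=9
Total G or C: 0 + 1 = 1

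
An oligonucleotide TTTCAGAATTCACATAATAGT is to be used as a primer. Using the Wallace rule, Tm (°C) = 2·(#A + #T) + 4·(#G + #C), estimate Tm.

52°C

T=8, C=3, G=2, A=8
So N_AT = 16 and N_GC = 5.
Tm = 2(16) + 4(5) = 32 + 20 = 52°C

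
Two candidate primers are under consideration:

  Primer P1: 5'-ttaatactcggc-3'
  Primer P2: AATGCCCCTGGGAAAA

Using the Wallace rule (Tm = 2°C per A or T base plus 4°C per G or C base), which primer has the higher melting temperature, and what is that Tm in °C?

Primer P1: A+T=7, G+C=5 → Tm = 2(7)+4(5) = 34°C
Primer P2: A+T=8, G+C=8 → Tm = 2(8)+4(8) = 48°C
34°C vs 48°C → primer P2 is higher.

Primer P2, 48°C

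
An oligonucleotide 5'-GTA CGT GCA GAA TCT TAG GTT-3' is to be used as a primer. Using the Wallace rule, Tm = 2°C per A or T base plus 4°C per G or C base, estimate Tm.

60°C

Counting bases: T=7, G=6, C=3, A=5
AT pairs contribute 12, GC pairs contribute 9.
Tm = 4·9 + 2·12 = 36 + 24 = 60°C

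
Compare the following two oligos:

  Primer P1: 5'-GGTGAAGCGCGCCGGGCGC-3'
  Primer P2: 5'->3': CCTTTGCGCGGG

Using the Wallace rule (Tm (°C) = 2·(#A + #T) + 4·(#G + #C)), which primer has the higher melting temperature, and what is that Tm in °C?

Primer P1, 70°C

Primer P1: A+T=3, G+C=16 → Tm = 2(3)+4(16) = 70°C
Primer P2: A+T=3, G+C=9 → Tm = 2(3)+4(9) = 42°C
70°C vs 42°C → primer P1 is higher.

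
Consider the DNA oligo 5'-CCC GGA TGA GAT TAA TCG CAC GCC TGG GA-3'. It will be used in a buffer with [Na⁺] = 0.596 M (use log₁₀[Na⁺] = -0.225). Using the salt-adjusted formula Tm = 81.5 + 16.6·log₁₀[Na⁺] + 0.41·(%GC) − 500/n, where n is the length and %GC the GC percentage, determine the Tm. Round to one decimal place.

84.6°C

Length n = 29. C=8, A=7, T=5, G=9
G+C = 17, so %GC = 17/29 × 100 = 58.621%
Salt term: 16.6 × (-0.225) = -3.735
GC term: 0.41 × 58.621 = 24.035; length term: −500/29 = −17.241
Tm = 81.5 + (-3.735) + 24.035 − 17.241 = 84.559 → 84.6°C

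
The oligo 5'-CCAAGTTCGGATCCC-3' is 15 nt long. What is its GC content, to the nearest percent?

Base counts: G=3, C=6, A=3, T=3
G+C = 3 + 6 = 9 out of 15 bases
%GC = 9/15 × 100 = 60% ≈ 60%

60%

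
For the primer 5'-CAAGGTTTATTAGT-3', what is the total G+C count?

4

Scanning the sequence gives C=1, T=6, G=3, A=4.
Total G or C: 3 + 1 = 4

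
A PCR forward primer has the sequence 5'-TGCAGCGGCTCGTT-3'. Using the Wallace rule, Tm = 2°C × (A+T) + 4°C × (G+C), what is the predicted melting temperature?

Base counts: G=5, C=4, T=4, A=1
A+T = 5, G+C = 9
Tm = 4·9 + 2·5 = 36 + 10 = 46°C

46°C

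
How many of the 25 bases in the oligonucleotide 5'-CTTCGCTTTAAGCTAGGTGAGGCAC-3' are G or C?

A=5, C=6, T=7, G=7
Total G or C: 7 + 6 = 13

13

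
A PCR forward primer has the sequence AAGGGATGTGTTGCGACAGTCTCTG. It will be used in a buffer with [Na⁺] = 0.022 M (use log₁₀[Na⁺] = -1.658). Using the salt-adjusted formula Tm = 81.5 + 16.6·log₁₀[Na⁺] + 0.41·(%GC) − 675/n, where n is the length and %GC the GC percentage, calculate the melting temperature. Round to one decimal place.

Length n = 25. Scanning the sequence gives G=9, C=4, A=5, T=7.
G+C = 13, so %GC = 13/25 × 100 = 52%
Salt term: 16.6 × (-1.658) = -27.523
GC term: 0.41 × 52 = 21.32; length term: −675/25 = −27
Tm = 81.5 + (-27.523) + 21.32 − 27 = 48.297 → 48.3°C

48.3°C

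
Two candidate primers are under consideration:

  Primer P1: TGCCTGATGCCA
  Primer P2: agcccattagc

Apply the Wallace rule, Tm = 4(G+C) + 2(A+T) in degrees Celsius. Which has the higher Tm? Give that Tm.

Primer P1, 38°C

Primer P1: A+T=5, G+C=7 → Tm = 2(5)+4(7) = 38°C
Primer P2: A+T=5, G+C=6 → Tm = 2(5)+4(6) = 34°C
38°C vs 34°C → primer P1 is higher.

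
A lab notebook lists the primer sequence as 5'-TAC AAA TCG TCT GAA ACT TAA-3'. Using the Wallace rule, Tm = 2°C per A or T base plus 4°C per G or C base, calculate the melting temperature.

54°C

Base counts: A=9, G=2, C=4, T=6
AT pairs contribute 15, GC pairs contribute 6.
Tm = 2×15 + 4×6 = 54°C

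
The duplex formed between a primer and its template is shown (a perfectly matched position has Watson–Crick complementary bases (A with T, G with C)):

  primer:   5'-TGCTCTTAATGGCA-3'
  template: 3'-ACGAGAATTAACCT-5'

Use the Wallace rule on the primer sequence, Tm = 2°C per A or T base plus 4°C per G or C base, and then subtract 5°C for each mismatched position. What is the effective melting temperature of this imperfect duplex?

Primer base counts: A=3, T=5, G=3, C=3 → A+T=8, G+C=6
Perfect-match Tm = 2(8) + 4(6) = 16 + 24 = 40°C
Mismatches (positions where the bases are not complementary): 2 (at positions 11, 13)
Effective Tm = 40 − 2×5 = 40 − 10 = 30°C

30°C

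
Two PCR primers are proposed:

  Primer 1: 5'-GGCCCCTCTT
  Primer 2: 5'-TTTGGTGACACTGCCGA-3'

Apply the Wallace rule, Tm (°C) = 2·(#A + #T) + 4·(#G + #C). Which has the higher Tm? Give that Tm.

Primer 1: A+T=3, G+C=7 → Tm = 2(3)+4(7) = 34°C
Primer 2: A+T=8, G+C=9 → Tm = 2(8)+4(9) = 52°C
34°C vs 52°C → primer 2 is higher.

Primer 2, 52°C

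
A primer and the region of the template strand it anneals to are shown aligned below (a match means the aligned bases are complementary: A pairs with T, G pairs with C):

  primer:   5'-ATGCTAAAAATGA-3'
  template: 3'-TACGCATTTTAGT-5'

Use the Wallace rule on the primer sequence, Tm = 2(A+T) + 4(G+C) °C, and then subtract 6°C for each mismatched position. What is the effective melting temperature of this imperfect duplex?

Primer base counts: A=7, T=3, G=2, C=1 → A+T=10, G+C=3
Perfect-match Tm = 2(10) + 4(3) = 20 + 12 = 32°C
Mismatches (positions where the bases are not complementary): 3 (at positions 5, 6, 12)
Effective Tm = 32 − 3×6 = 32 − 18 = 14°C

14°C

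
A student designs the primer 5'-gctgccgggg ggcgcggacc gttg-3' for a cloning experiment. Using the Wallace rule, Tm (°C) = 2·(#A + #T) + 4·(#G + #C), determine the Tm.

88°C

Scanning the sequence gives T=3, A=1, C=7, G=13.
AT pairs contribute 4, GC pairs contribute 20.
Tm = 4·20 + 2·4 = 80 + 8 = 88°C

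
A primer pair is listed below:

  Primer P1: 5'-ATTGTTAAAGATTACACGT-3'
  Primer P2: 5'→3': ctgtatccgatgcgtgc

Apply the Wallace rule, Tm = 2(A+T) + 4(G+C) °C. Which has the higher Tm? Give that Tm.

Primer P1: A+T=14, G+C=5 → Tm = 2(14)+4(5) = 48°C
Primer P2: A+T=7, G+C=10 → Tm = 2(7)+4(10) = 54°C
48°C vs 54°C → primer P2 is higher.

Primer P2, 54°C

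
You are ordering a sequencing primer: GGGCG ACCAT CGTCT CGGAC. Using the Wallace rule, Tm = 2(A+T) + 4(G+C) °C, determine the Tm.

68°C

Base counts: T=3, A=3, C=7, G=7
AT pairs contribute 6, GC pairs contribute 14.
Tm = 2×6 + 4×14 = 68°C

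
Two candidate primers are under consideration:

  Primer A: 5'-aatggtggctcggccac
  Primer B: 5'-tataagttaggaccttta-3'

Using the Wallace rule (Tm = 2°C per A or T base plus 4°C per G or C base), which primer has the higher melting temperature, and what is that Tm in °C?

Primer A: A+T=6, G+C=11 → Tm = 2(6)+4(11) = 56°C
Primer B: A+T=13, G+C=5 → Tm = 2(13)+4(5) = 46°C
56°C vs 46°C → primer A is higher.

Primer A, 56°C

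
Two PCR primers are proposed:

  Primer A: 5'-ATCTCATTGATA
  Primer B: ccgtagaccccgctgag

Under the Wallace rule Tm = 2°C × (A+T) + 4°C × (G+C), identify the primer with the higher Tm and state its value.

Primer A: A+T=9, G+C=3 → Tm = 2(9)+4(3) = 30°C
Primer B: A+T=5, G+C=12 → Tm = 2(5)+4(12) = 58°C
30°C vs 58°C → primer B is higher.

Primer B, 58°C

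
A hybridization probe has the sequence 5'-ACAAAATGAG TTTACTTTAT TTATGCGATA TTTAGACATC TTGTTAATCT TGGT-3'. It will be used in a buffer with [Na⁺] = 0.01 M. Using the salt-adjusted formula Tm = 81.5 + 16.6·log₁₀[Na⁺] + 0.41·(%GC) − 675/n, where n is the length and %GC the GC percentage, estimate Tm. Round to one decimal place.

46.4°C

Length n = 54. Counting bases: G=8, T=24, C=6, A=16
G+C = 14, so %GC = 14/54 × 100 = 25.926%
Salt term: 16.6 × (-2) = -33.2
GC term: 0.41 × 25.926 = 10.63; length term: −675/54 = −12.5
Tm = 81.5 + (-33.2) + 10.63 − 12.5 = 46.43 → 46.4°C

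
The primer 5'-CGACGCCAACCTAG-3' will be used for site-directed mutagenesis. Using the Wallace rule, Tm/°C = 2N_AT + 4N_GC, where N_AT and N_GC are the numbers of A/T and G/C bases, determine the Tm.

46°C

Counting bases: C=6, A=4, G=3, T=1
A+T = 5, G+C = 9
Tm = 2×5 + 4×9 = 46°C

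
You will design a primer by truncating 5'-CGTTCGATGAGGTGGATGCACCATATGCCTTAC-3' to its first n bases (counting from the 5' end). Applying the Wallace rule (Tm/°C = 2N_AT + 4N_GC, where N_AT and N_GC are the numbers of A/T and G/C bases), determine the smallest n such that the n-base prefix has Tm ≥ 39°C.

First 12 bases: CGTTCGATGAGG → Tm = 38°C (< 39°C)
First 13 bases: CGTTCGATGAGGT → Tm = 40°C (≥ 39°C)
Each additional base adds 2°C (A/T) or 4°C (G/C), so Tm is non-decreasing in n; n = 13 is the first length to reach 39°C.

n = 13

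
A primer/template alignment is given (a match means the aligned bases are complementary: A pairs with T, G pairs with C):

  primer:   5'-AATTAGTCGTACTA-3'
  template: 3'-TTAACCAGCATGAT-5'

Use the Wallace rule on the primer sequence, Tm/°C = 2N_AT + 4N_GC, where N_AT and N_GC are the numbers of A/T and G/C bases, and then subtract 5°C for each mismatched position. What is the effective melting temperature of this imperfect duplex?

31°C

Primer base counts: A=5, T=5, G=2, C=2 → A+T=10, G+C=4
Perfect-match Tm = 2(10) + 4(4) = 20 + 16 = 36°C
Mismatches (positions where the bases are not complementary): 1 (at position 5)
Effective Tm = 36 − 1×5 = 36 − 5 = 31°C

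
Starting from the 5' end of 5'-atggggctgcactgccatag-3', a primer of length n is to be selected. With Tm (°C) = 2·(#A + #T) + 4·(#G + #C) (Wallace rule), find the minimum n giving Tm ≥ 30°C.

First 8 bases: ATGGGGCT → Tm = 26°C (< 30°C)
First 9 bases: ATGGGGCTG → Tm = 30°C (≥ 30°C)
Each additional base adds 2°C (A/T) or 4°C (G/C), so Tm is non-decreasing in n; n = 9 is the first length to reach 30°C.

n = 9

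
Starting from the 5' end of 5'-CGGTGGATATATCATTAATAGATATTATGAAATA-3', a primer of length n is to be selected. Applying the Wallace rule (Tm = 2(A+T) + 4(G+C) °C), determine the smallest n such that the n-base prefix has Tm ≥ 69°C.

First 27 bases: CGGTGGATATATCATTAATAGATATTA → Tm = 68°C (< 69°C)
First 28 bases: CGGTGGATATATCATTAATAGATATTAT → Tm = 70°C (≥ 69°C)
Since every base adds ≥2°C, Tm only increases with n, so the threshold is first crossed at n = 28.

n = 28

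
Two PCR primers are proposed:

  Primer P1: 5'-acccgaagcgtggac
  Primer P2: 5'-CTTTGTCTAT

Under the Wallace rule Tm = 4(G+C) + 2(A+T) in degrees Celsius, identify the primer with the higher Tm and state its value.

Primer P1: A+T=5, G+C=10 → Tm = 2(5)+4(10) = 50°C
Primer P2: A+T=7, G+C=3 → Tm = 2(7)+4(3) = 26°C
50°C vs 26°C → primer P1 is higher.

Primer P1, 50°C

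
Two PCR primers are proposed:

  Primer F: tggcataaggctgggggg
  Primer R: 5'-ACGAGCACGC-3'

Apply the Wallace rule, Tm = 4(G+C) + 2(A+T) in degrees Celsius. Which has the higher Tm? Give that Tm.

Primer F, 60°C

Primer F: A+T=6, G+C=12 → Tm = 2(6)+4(12) = 60°C
Primer R: A+T=3, G+C=7 → Tm = 2(3)+4(7) = 34°C
60°C vs 34°C → primer F is higher.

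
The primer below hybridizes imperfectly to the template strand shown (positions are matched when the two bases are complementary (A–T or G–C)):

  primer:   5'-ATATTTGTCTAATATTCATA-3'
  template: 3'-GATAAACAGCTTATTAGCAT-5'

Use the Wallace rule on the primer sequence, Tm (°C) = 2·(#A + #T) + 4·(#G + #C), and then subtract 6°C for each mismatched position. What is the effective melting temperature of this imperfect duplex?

Primer base counts: A=7, T=10, G=1, C=2 → A+T=17, G+C=3
Perfect-match Tm = 2(17) + 4(3) = 34 + 12 = 46°C
Mismatches (positions where the bases are not complementary): 4 (at positions 1, 10, 15, 18)
Effective Tm = 46 − 4×6 = 46 − 24 = 22°C

22°C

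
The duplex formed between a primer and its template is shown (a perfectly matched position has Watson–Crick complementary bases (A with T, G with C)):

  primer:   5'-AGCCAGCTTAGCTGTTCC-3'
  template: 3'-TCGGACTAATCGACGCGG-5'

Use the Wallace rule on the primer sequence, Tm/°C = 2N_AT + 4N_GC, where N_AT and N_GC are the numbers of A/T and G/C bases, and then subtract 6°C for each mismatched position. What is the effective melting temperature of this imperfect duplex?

32°C

Primer base counts: A=3, T=5, G=4, C=6 → A+T=8, G+C=10
Perfect-match Tm = 2(8) + 4(10) = 16 + 40 = 56°C
Mismatches (positions where the bases are not complementary): 4 (at positions 5, 7, 15, 16)
Effective Tm = 56 − 4×6 = 56 − 24 = 32°C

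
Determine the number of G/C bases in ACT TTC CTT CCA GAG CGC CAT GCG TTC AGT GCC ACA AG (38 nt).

21

A=8, G=8, C=13, T=9
G+C = 8 + 13 = 21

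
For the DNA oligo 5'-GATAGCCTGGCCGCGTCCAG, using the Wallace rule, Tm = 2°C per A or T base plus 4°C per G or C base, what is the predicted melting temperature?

68°C

G=7, A=3, C=7, T=3
So N_AT = 6 and N_GC = 14.
Tm = 2×6 + 4×14 = 68°C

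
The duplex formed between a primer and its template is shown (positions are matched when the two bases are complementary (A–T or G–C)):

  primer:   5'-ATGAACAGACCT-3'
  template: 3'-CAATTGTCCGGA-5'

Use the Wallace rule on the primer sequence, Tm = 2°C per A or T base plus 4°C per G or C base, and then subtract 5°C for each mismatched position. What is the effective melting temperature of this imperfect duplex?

19°C

Primer base counts: A=5, T=2, G=2, C=3 → A+T=7, G+C=5
Perfect-match Tm = 2(7) + 4(5) = 14 + 20 = 34°C
Mismatches (positions where the bases are not complementary): 3 (at positions 1, 3, 9)
Effective Tm = 34 − 3×5 = 34 − 15 = 19°C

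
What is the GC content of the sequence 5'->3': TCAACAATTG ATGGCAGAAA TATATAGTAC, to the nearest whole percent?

T=8, A=13, C=4, G=5
G+C = 5 + 4 = 9 out of 30 bases
%GC = 9/30 × 100 = 30% ≈ 30%

30%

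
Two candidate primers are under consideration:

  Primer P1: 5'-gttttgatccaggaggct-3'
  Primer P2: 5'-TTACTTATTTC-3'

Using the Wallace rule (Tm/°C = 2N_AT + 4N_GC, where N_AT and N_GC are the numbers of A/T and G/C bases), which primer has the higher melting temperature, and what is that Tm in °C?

Primer P1: A+T=9, G+C=9 → Tm = 2(9)+4(9) = 54°C
Primer P2: A+T=9, G+C=2 → Tm = 2(9)+4(2) = 26°C
54°C vs 26°C → primer P1 is higher.

Primer P1, 54°C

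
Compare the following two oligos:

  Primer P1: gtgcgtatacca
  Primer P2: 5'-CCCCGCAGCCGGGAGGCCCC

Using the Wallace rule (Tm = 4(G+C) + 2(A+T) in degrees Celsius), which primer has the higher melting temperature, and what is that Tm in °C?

Primer P2, 76°C

Primer P1: A+T=6, G+C=6 → Tm = 2(6)+4(6) = 36°C
Primer P2: A+T=2, G+C=18 → Tm = 2(2)+4(18) = 76°C
36°C vs 76°C → primer P2 is higher.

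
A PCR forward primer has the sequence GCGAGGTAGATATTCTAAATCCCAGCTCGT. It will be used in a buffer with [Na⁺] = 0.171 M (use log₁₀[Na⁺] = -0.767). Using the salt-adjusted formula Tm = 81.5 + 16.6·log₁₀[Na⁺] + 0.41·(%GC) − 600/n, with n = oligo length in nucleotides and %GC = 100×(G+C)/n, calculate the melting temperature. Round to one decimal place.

Length n = 30. Scanning the sequence gives G=7, A=8, C=7, T=8.
G+C = 14, so %GC = 14/30 × 100 = 46.667%
Salt term: 16.6 × (-0.767) = -12.732
GC term: 0.41 × 46.667 = 19.133; length term: −600/30 = −20
Tm = 81.5 + (-12.732) + 19.133 − 20 = 67.901 → 67.9°C

67.9°C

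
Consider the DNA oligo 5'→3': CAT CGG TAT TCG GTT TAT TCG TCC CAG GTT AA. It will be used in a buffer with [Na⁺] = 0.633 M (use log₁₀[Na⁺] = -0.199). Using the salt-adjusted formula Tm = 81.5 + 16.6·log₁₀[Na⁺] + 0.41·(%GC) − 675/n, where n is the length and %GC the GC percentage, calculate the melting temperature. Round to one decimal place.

Length n = 32. Base counts: T=12, C=7, G=7, A=6
G+C = 14, so %GC = 14/32 × 100 = 43.75%
Salt term: 16.6 × (-0.199) = -3.303
GC term: 0.41 × 43.75 = 17.938; length term: −675/32 = −21.094
Tm = 81.5 + (-3.303) + 17.938 − 21.094 = 75.041 → 75.0°C

75.0°C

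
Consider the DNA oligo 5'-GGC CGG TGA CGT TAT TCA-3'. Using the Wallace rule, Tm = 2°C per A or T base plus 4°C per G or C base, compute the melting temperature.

Base counts: G=6, A=3, T=5, C=4
A+T = 8, G+C = 10
Tm = 2×8 + 4×10 = 56°C

56°C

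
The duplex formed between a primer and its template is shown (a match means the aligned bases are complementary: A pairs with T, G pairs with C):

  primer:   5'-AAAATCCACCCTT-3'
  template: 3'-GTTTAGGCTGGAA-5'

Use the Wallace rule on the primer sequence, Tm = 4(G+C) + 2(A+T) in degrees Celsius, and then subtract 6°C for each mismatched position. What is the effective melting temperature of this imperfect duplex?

Primer base counts: A=5, T=3, G=0, C=5 → A+T=8, G+C=5
Perfect-match Tm = 2(8) + 4(5) = 16 + 20 = 36°C
Mismatches (positions where the bases are not complementary): 3 (at positions 1, 8, 9)
Effective Tm = 36 − 3×6 = 36 − 18 = 18°C

18°C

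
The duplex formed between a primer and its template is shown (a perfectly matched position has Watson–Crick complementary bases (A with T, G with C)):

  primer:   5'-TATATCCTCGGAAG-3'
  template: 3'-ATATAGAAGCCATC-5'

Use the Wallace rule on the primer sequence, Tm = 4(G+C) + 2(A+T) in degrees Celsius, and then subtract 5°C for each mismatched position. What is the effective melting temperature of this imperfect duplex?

30°C

Primer base counts: A=4, T=4, G=3, C=3 → A+T=8, G+C=6
Perfect-match Tm = 2(8) + 4(6) = 16 + 24 = 40°C
Mismatches (positions where the bases are not complementary): 2 (at positions 7, 12)
Effective Tm = 40 − 2×5 = 40 − 10 = 30°C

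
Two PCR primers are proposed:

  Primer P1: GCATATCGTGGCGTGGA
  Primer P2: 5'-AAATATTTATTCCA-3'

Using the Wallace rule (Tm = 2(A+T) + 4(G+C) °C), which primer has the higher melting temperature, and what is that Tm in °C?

Primer P1, 54°C

Primer P1: A+T=7, G+C=10 → Tm = 2(7)+4(10) = 54°C
Primer P2: A+T=12, G+C=2 → Tm = 2(12)+4(2) = 32°C
54°C vs 32°C → primer P1 is higher.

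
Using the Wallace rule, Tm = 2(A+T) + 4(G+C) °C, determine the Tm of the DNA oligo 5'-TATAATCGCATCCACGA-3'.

48°C

Counting bases: A=6, C=5, G=2, T=4
A+T = 10, G+C = 7
Tm = 2(10) + 4(7) = 20 + 28 = 48°C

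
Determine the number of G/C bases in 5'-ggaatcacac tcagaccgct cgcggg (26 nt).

17

C=9, G=8, A=6, T=3
Total G or C: 8 + 9 = 17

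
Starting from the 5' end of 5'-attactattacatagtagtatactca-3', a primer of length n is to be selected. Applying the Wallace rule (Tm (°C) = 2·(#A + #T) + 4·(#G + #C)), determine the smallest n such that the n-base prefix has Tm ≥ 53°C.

n = 23

First 22 bases: ATTACTATTACATAGTAGTATA → Tm = 52°C (< 53°C)
First 23 bases: ATTACTATTACATAGTAGTATAC → Tm = 56°C (≥ 53°C)
Each additional base adds 2°C (A/T) or 4°C (G/C), so Tm is non-decreasing in n; n = 23 is the first length to reach 53°C.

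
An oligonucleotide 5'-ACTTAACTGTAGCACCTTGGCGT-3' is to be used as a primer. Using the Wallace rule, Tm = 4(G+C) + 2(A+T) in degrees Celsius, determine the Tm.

Base counts: A=5, G=5, C=6, T=7
So N_AT = 12 and N_GC = 11.
Tm = 2×12 + 4×11 = 68°C

68°C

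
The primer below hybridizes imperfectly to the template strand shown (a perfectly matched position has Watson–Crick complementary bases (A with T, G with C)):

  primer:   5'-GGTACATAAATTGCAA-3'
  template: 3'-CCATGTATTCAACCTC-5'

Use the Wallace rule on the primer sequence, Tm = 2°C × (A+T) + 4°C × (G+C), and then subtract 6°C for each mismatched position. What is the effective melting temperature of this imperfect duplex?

Primer base counts: A=7, T=4, G=3, C=2 → A+T=11, G+C=5
Perfect-match Tm = 2(11) + 4(5) = 22 + 20 = 42°C
Mismatches (positions where the bases are not complementary): 3 (at positions 10, 14, 16)
Effective Tm = 42 − 3×6 = 42 − 18 = 24°C

24°C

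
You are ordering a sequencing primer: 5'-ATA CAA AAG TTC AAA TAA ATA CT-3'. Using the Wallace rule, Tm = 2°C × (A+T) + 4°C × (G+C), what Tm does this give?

Base counts: T=6, C=3, G=1, A=13
AT pairs contribute 19, GC pairs contribute 4.
Tm = 2(19) + 4(4) = 38 + 16 = 54°C

54°C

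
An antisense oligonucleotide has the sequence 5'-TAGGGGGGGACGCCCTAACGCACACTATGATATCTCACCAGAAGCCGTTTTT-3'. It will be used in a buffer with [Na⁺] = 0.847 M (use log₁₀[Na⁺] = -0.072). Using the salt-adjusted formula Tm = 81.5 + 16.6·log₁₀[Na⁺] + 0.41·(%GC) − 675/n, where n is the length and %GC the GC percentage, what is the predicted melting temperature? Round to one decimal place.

88.6°C

Length n = 52. Base counts: T=12, G=13, A=13, C=14
G+C = 27, so %GC = 27/52 × 100 = 51.923%
Salt term: 16.6 × (-0.072) = -1.195
GC term: 0.41 × 51.923 = 21.288; length term: −675/52 = −12.981
Tm = 81.5 + (-1.195) + 21.288 − 12.981 = 88.612 → 88.6°C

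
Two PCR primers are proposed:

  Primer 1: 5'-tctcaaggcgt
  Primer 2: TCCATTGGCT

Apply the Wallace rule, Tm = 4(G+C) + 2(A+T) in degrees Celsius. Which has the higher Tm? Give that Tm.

Primer 1, 34°C

Primer 1: A+T=5, G+C=6 → Tm = 2(5)+4(6) = 34°C
Primer 2: A+T=5, G+C=5 → Tm = 2(5)+4(5) = 30°C
34°C vs 30°C → primer 1 is higher.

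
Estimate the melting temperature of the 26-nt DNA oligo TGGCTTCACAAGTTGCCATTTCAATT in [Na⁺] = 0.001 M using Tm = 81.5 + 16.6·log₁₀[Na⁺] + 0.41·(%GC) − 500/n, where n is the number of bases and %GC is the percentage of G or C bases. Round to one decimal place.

28.2°C

Length n = 26. G=4, T=10, C=6, A=6
G+C = 10, so %GC = 10/26 × 100 = 38.462%
Salt term: 16.6 × (-3) = -49.8
GC term: 0.41 × 38.462 = 15.769; length term: −500/26 = −19.231
Tm = 81.5 + (-49.8) + 15.769 − 19.231 = 28.238 → 28.2°C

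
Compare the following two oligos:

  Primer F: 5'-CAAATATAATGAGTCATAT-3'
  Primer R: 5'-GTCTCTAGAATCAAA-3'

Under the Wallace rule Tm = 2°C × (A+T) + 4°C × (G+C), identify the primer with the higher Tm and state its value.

Primer F, 46°C

Primer F: A+T=15, G+C=4 → Tm = 2(15)+4(4) = 46°C
Primer R: A+T=10, G+C=5 → Tm = 2(10)+4(5) = 40°C
46°C vs 40°C → primer F is higher.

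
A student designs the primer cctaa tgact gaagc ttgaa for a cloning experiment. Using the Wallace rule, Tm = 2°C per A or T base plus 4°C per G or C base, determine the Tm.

56°C

T=5, G=4, C=4, A=7
So N_AT = 12 and N_GC = 8.
Tm = 2(12) + 4(8) = 24 + 32 = 56°C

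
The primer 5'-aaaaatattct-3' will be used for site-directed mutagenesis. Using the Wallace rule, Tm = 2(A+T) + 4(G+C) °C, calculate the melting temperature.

Base counts: G=0, C=1, T=4, A=6
A+T = 10, G+C = 1
Tm = 4·1 + 2·10 = 4 + 20 = 24°C

24°C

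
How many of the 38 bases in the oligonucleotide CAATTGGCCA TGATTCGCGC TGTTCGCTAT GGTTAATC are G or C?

Scanning the sequence gives G=9, C=9, T=13, A=7.
G+C = 9 + 9 = 18

18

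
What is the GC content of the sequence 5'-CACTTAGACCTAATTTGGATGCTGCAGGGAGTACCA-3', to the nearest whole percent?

Counting bases: T=9, C=8, G=9, A=10
G+C = 9 + 8 = 17 out of 36 bases
%GC = 17/36 × 100 = 47.22% ≈ 47%

47%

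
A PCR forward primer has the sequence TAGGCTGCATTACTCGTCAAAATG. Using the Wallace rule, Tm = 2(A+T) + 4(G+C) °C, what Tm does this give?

68°C

Base counts: T=7, A=7, G=5, C=5
AT pairs contribute 14, GC pairs contribute 10.
Tm = 2(14) + 4(10) = 28 + 40 = 68°C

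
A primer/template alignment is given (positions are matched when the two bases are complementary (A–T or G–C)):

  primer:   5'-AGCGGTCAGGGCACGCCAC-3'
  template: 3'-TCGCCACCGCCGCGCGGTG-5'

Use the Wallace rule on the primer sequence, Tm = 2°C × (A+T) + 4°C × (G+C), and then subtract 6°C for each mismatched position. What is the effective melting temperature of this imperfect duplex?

42°C

Primer base counts: A=4, T=1, G=7, C=7 → A+T=5, G+C=14
Perfect-match Tm = 2(5) + 4(14) = 10 + 56 = 66°C
Mismatches (positions where the bases are not complementary): 4 (at positions 7, 8, 9, 13)
Effective Tm = 66 − 4×6 = 66 − 24 = 42°C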